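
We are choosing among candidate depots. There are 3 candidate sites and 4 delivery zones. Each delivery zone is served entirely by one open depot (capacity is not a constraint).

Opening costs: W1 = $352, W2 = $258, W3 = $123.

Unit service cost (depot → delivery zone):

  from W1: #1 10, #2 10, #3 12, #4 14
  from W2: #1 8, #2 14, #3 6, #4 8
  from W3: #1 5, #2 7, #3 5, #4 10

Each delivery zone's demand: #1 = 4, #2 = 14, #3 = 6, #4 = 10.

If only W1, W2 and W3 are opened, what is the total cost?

Total cost: 961

Each delivery zone is assigned to its cheapest site among the open ones.
{W1, W2, W3}: #1→W3 5·4=20, #2→W3 7·14=98, #3→W3 5·6=30, #4→W2 8·10=80. Service 228; fixed 733; total 961.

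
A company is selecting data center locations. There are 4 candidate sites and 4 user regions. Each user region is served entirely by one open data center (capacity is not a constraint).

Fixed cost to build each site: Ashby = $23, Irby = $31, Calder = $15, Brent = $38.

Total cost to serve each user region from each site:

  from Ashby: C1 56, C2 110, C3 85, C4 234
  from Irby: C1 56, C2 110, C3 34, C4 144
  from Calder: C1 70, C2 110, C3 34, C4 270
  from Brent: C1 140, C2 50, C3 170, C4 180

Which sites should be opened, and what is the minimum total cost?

Open Irby and Brent; minimum total cost 353.

For any fixed open set, each user region goes to its cheapest open site; total = fixed + service.
{Irby, Brent}: C1→Irby 56, C2→Brent 50, C3→Irby 34, C4→Irby 144. Service 284; fixed 69; total 353.
{Irby, Calder, Brent}: service 284 + fixed 84 = 368
{Irby}: C1→Irby 56, C2→Irby 110, C3→Irby 34, C4→Irby 144. Service 344; fixed 31; total 375.
{Ashby, Irby, Calder, Brent}: C1→Ashby 56, C2→Brent 50, C3→Irby 34, C4→Irby 144. Service 284; fixed 107; total 391.
No other subset beats 353.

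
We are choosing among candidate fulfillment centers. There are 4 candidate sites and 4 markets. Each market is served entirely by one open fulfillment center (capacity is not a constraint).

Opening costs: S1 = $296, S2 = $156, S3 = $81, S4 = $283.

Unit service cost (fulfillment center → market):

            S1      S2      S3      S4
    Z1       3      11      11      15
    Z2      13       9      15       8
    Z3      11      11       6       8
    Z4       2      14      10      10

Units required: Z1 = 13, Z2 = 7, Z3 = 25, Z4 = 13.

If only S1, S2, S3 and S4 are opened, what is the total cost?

Each market is assigned to its cheapest site among the open ones.
{S1, S2, S3, S4}: Z1→S1 3·13=39, Z2→S4 8·7=56, Z3→S3 6·25=150, Z4→S1 2·13=26. Service 271; fixed 816; total 1087.

Total cost: 1087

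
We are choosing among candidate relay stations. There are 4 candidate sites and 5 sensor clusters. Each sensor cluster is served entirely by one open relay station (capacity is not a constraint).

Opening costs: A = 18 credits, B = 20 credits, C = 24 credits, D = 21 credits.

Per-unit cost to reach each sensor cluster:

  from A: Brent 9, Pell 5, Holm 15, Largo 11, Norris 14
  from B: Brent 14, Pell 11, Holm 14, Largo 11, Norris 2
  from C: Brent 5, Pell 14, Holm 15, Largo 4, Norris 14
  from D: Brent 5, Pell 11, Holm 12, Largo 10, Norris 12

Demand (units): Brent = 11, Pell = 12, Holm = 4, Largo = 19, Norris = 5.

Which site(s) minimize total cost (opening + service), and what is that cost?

For any fixed open set, each sensor cluster goes to its cheapest open site; total = fixed + service.
{A, B, C}: Brent→C 5·11=55, Pell→A 5·12=60, Holm→B 14·4=56, Largo→C 4·19=76, Norris→B 2·5=10. Service 257; fixed 62; total 319.
{A, B, C, D}: service 249 + fixed 83 = 332
{A, C, D}: Brent→C 5·11=55, Pell→A 5·12=60, Holm→D 12·4=48, Largo→C 4·19=76, Norris→D 12·5=60. Service 299; fixed 63; total 362.
{A}: service 498 + fixed 18 = 516
No other subset beats 319.

Open A, B and C; minimum total cost 319.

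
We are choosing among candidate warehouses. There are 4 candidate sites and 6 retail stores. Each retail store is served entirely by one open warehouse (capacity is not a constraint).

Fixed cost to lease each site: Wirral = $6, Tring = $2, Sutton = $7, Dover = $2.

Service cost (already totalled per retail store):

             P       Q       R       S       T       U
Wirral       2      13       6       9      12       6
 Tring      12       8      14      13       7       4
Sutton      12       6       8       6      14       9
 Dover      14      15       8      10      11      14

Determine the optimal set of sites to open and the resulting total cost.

For any fixed open set, each retail store goes to its cheapest open site; total = fixed + service.
{Wirral, Tring}: P→Wirral 2, Q→Tring 8, R→Wirral 6, S→Wirral 9, T→Tring 7, U→Tring 4. Service 36; fixed 8; total 44.
{Wirral, Tring, Sutton}: service 31 + fixed 15 = 46
{Wirral, Tring, Dover}: P→Wirral 2, Q→Tring 8, R→Wirral 6, S→Wirral 9, T→Tring 7, U→Tring 4. Service 36; fixed 10; total 46.
{Wirral, Tring, Sutton, Dover}: service 31 + fixed 17 = 48
No other subset beats 44.

Open Wirral and Tring; minimum total cost 44.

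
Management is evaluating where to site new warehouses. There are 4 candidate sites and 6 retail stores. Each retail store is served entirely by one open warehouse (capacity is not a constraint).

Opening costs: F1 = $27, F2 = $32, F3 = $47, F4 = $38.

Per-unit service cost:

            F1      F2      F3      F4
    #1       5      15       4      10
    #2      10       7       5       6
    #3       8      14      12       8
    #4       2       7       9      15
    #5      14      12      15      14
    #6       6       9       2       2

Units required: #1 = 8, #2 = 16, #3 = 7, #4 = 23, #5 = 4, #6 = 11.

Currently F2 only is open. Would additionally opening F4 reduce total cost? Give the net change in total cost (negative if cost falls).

Yes — net change −137 (cost falls by 137).

Current service cost with {F2}: 638.
Adding F4: each retail store re-picks its cheapest; new service cost 463, saving 175.
Extra fixed cost: 38. Net change = 38 − 175 = -137.
(Totals: 670 → 533.)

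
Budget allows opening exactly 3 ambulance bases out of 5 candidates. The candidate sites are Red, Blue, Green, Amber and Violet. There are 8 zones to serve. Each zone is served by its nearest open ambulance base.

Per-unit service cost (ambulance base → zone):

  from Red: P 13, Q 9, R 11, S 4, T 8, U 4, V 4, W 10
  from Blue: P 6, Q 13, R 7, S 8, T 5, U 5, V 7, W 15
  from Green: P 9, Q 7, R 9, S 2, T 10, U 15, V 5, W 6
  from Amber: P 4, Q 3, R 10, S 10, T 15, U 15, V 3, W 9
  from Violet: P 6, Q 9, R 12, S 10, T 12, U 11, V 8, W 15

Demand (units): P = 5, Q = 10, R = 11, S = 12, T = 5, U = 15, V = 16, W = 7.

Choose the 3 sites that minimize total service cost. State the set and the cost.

With exactly 3 open, each zone uses its cheapest among the chosen.
{Blue, Green, Amber}: P→Amber 4·5=20, Q→Amber 3·10=30, R→Blue 7·11=77, S→Green 2·12=24, T→Blue 5·5=25, U→Blue 5·15=75, V→Amber 3·16=48, W→Green 6·7=42. Service cost 341.
{Red, Green, Amber}: service cost 363
{Red, Blue, Amber}: service cost 371
Among all 10 size-3 choices, {Blue, Green, Amber} is lowest.

Choose Blue, Green and Amber; total service cost 341.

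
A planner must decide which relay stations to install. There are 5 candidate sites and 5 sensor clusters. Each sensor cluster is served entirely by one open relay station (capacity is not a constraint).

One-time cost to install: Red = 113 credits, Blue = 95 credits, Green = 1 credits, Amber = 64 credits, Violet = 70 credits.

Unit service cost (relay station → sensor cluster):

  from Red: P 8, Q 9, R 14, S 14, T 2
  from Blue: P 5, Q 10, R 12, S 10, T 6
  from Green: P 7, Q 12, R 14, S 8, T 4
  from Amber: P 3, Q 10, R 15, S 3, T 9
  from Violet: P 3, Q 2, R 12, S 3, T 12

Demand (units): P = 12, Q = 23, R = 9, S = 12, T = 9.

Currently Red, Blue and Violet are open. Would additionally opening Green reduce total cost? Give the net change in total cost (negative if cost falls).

No — net change +1 (cost rises by 1).

Current service cost with {Red, Blue, Violet}: 244.
Adding Green: each sensor cluster re-picks its cheapest; new service cost 244, saving 0.
Extra fixed cost: 1. Net change = 1 − 0 = 1.
(Totals: 522 → 523.)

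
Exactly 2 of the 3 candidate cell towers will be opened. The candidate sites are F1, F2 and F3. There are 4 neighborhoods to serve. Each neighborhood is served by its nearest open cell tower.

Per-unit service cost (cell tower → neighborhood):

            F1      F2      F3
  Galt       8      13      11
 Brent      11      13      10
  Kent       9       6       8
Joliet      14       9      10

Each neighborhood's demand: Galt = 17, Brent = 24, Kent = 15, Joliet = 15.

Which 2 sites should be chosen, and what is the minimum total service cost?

With exactly 2 open, each neighborhood uses its cheapest among the chosen.
{F1, F2}: Galt→F1 8·17=136, Brent→F1 11·24=264, Kent→F2 6·15=90, Joliet→F2 9·15=135. Service cost 625.
{F1, F3}: service cost 646
{F2, F3}: service cost 652
Among all 3 size-2 choices, {F1, F2} is lowest.

Choose F1 and F2; total service cost 625.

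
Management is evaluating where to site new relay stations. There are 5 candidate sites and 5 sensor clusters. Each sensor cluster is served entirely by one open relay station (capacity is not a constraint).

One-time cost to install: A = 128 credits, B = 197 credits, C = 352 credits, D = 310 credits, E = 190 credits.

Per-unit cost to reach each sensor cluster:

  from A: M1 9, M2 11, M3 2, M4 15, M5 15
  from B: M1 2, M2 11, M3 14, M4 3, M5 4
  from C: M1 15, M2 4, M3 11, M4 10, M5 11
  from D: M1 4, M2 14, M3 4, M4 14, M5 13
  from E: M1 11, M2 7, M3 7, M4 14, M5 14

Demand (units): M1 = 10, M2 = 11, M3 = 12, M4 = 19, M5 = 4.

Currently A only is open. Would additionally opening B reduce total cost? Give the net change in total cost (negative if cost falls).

Yes — net change −145 (cost falls by 145).

Current service cost with {A}: 580.
Adding B: each sensor cluster re-picks its cheapest; new service cost 238, saving 342.
Extra fixed cost: 197. Net change = 197 − 342 = -145.
(Totals: 708 → 563.)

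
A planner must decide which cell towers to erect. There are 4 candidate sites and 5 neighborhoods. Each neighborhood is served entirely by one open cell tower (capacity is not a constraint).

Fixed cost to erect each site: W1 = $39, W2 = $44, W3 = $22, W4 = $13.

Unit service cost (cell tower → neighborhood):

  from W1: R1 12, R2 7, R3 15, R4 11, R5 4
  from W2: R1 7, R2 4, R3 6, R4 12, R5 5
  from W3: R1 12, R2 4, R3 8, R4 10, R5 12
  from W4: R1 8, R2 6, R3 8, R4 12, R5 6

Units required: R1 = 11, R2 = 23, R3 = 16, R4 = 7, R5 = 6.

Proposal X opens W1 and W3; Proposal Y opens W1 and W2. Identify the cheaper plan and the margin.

Proposal X: {W1, W3}: R1→W1 12·11=132, R2→W3 4·23=92, R3→W3 8·16=128, R4→W3 10·7=70, R5→W1 4·6=24. Service 446; fixed 61; total 507.
Proposal Y: {W1, W2}: R1→W2 7·11=77, R2→W2 4·23=92, R3→W2 6·16=96, R4→W1 11·7=77, R5→W1 4·6=24. Service 366; fixed 83; total 449.
Difference: |507 − 449| = 58.

Proposal Y is cheaper by 58.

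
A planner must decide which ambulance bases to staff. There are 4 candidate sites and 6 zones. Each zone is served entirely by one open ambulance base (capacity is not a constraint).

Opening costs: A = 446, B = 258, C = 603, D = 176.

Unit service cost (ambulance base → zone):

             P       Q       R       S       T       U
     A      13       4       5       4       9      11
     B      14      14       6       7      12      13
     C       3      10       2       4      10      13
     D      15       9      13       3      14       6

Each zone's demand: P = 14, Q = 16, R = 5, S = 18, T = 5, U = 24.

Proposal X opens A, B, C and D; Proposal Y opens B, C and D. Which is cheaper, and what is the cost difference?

Proposal Y is cheaper by 361.

Proposal X: {A, B, C, D}: P→C 3·14=42, Q→A 4·16=64, R→C 2·5=10, S→D 3·18=54, T→A 9·5=45, U→D 6·24=144. Service 359; fixed 1483; total 1842.
Proposal Y: {B, C, D}: P→C 3·14=42, Q→D 9·16=144, R→C 2·5=10, S→D 3·18=54, T→C 10·5=50, U→D 6·24=144. Service 444; fixed 1037; total 1481.
Difference: |1842 − 1481| = 361.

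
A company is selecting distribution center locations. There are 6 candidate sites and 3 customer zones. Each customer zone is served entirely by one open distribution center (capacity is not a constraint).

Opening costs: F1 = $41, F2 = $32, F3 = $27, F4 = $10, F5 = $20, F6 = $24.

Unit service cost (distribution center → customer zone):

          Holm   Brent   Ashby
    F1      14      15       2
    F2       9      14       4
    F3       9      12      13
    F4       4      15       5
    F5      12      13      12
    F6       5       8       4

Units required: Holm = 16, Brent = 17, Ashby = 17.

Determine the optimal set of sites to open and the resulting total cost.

Open F4 and F6; minimum total cost 302.

For any fixed open set, each customer zone goes to its cheapest open site; total = fixed + service.
{F4, F6}: Holm→F4 4·16=64, Brent→F6 8·17=136, Ashby→F6 4·17=68. Service 268; fixed 34; total 302.
{F6}: Holm→F6 5·16=80, Brent→F6 8·17=136, Ashby→F6 4·17=68. Service 284; fixed 24; total 308.
{F1, F4, F6}: Holm→F4 4·16=64, Brent→F6 8·17=136, Ashby→F1 2·17=34. Service 234; fixed 75; total 309.
{F1, F2, F3, F4, F5, F6}: Holm→F4 4·16=64, Brent→F6 8·17=136, Ashby→F1 2·17=34. Service 234; fixed 154; total 388.
No other subset beats 302.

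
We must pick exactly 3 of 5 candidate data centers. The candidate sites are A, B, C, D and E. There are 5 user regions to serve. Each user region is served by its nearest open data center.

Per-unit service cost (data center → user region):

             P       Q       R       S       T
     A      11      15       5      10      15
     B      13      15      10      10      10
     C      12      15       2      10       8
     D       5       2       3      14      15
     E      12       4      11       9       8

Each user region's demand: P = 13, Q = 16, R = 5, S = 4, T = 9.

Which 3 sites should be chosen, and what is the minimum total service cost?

With exactly 3 open, each user region uses its cheapest among the chosen.
{C, D, E}: P→D 5·13=65, Q→D 2·16=32, R→C 2·5=10, S→E 9·4=36, T→C 8·9=72. Service cost 215.
{A, C, D}: service cost 219
{B, C, D}: service cost 219
Among all 10 size-3 choices, {C, D, E} is lowest.

Choose C, D and E; total service cost 215.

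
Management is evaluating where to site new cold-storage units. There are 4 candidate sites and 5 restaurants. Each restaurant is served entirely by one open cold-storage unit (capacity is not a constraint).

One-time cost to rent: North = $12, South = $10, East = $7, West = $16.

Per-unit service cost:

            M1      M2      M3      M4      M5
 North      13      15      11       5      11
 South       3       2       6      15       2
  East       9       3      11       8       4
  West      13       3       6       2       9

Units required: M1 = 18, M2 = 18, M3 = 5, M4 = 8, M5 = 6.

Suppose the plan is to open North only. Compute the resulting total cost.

Total cost: 677

Each restaurant is assigned to its cheapest site among the open ones.
{North}: M1→North 13·18=234, M2→North 15·18=270, M3→North 11·5=55, M4→North 5·8=40, M5→North 11·6=66. Service 665; fixed 12; total 677.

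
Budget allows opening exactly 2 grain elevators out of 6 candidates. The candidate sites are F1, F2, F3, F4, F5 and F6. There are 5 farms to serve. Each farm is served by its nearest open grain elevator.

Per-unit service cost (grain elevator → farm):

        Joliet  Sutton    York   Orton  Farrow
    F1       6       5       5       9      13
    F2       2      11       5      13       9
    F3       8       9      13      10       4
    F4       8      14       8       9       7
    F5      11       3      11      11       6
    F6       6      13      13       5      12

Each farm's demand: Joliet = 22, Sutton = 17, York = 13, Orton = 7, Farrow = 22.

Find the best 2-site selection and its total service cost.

Choose F2 and F5; total service cost 369.

With exactly 2 open, each farm uses its cheapest among the chosen.
{F2, F5}: Joliet→F2 2·22=44, Sutton→F5 3·17=51, York→F2 5·13=65, Orton→F5 11·7=77, Farrow→F5 6·22=132. Service cost 369.
{F2, F3}: service cost 420
{F1, F3}: service cost 433
Among all 15 size-2 choices, {F2, F5} is lowest.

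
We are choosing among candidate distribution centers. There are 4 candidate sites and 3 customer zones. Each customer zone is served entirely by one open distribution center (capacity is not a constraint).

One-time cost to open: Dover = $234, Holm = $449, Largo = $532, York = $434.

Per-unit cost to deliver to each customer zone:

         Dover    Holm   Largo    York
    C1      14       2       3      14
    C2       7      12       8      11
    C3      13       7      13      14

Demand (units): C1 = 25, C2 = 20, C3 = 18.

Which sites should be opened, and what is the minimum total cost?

Open Holm only; minimum total cost 865.

For any fixed open set, each customer zone goes to its cheapest open site; total = fixed + service.
{Holm}: C1→Holm 2·25=50, C2→Holm 12·20=240, C3→Holm 7·18=126. Service 416; fixed 449; total 865.
{Dover}: C1→Dover 14·25=350, C2→Dover 7·20=140, C3→Dover 13·18=234. Service 724; fixed 234; total 958.
{Dover, Holm}: service 316 + fixed 683 = 999
{Dover, Holm, Largo, York}: C1→Holm 2·25=50, C2→Dover 7·20=140, C3→Holm 7·18=126. Service 316; fixed 1649; total 1965.
No other subset beats 865.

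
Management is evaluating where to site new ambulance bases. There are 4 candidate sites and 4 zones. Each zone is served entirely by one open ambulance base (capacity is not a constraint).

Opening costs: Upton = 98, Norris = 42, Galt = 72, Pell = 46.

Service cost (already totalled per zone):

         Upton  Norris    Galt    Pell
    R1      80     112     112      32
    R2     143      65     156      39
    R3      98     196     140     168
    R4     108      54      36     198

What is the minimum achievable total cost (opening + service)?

For any fixed open set, each zone goes to its cheapest open site; total = fixed + service.
{Galt, Pell}: R1→Pell 32, R2→Pell 39, R3→Galt 140, R4→Galt 36. Service 247; fixed 118; total 365.
{Norris, Pell}: service 293 + fixed 88 = 381
{Norris, Galt, Pell}: service 247 + fixed 160 = 407
{Upton, Norris, Galt, Pell}: service 205 + fixed 258 = 463
No other subset beats 365.

Minimum total cost: 365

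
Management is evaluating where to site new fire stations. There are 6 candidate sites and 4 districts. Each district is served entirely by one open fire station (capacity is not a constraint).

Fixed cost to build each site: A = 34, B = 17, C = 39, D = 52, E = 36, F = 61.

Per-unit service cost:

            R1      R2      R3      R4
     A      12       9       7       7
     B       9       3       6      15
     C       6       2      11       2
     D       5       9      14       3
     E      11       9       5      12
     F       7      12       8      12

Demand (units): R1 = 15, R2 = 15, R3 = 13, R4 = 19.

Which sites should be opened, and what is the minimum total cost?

Open B and C; minimum total cost 292.

For any fixed open set, each district goes to its cheapest open site; total = fixed + service.
{B, C}: R1→C 6·15=90, R2→C 2·15=30, R3→B 6·13=78, R4→C 2·19=38. Service 236; fixed 56; total 292.
{C, E}: service 223 + fixed 75 = 298
{B, C, E}: service 223 + fixed 92 = 315
{A, B, C, D, E, F}: service 208 + fixed 239 = 447
No other subset beats 292.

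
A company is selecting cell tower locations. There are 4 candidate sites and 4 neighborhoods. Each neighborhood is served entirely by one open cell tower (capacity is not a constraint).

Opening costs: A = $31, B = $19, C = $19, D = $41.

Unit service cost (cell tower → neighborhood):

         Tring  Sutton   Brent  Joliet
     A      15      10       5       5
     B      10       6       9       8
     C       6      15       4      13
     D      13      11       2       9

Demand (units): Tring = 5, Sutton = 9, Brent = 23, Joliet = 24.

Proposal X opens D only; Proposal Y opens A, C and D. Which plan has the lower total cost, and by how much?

Proposal X: {D}: Tring→D 13·5=65, Sutton→D 11·9=99, Brent→D 2·23=46, Joliet→D 9·24=216. Service 426; fixed 41; total 467.
Proposal Y: {A, C, D}: Tring→C 6·5=30, Sutton→A 10·9=90, Brent→D 2·23=46, Joliet→A 5·24=120. Service 286; fixed 91; total 377.
Difference: |467 − 377| = 90.

Proposal Y is cheaper by 90.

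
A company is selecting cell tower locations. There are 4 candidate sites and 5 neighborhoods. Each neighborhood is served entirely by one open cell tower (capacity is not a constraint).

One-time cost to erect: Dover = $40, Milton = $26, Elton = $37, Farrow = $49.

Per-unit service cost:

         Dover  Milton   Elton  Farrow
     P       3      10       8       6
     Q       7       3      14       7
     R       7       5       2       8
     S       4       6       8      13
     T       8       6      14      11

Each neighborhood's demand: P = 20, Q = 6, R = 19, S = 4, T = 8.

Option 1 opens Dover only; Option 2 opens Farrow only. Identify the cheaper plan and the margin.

Option 1 is cheaper by 148.

Option 1: {Dover}: P→Dover 3·20=60, Q→Dover 7·6=42, R→Dover 7·19=133, S→Dover 4·4=16, T→Dover 8·8=64. Service 315; fixed 40; total 355.
Option 2: {Farrow}: P→Farrow 6·20=120, Q→Farrow 7·6=42, R→Farrow 8·19=152, S→Farrow 13·4=52, T→Farrow 11·8=88. Service 454; fixed 49; total 503.
Difference: |355 − 503| = 148.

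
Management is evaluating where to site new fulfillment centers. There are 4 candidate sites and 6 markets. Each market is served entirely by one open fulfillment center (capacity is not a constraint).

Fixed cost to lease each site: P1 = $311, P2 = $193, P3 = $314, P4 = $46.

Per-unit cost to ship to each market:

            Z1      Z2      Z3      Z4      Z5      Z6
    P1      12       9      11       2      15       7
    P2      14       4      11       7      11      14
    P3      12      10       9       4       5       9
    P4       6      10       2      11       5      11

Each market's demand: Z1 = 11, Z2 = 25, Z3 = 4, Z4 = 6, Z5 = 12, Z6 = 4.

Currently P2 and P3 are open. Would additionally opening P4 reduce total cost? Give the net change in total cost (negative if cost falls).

Current service cost with {P2, P3}: 388.
Adding P4: each market re-picks its cheapest; new service cost 294, saving 94.
Extra fixed cost: 46. Net change = 46 − 94 = -48.
(Totals: 895 → 847.)

Yes — net change −48 (cost falls by 48).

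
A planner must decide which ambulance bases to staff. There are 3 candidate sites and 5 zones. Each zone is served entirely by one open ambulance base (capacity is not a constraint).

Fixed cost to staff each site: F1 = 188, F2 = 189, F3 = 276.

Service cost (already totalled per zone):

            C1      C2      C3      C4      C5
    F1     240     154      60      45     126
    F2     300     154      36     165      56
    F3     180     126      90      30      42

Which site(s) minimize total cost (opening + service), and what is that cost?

For any fixed open set, each zone goes to its cheapest open site; total = fixed + service.
{F3}: C1→F3 180, C2→F3 126, C3→F3 90, C4→F3 30, C5→F3 42. Service 468; fixed 276; total 744.
{F1}: service 625 + fixed 188 = 813
{F2, F3}: service 414 + fixed 465 = 879
{F1, F2, F3}: C1→F3 180, C2→F3 126, C3→F2 36, C4→F3 30, C5→F3 42. Service 414; fixed 653; total 1067.
No other subset beats 744.

Open F3 only; minimum total cost 744.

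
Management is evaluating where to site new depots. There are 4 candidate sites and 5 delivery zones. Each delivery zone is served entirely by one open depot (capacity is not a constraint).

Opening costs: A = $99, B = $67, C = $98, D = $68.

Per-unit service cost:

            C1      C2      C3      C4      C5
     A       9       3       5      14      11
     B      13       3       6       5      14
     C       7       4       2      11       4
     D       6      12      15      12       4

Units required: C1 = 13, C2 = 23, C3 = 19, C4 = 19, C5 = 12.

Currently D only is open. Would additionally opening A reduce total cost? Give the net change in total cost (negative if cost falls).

Current service cost with {D}: 915.
Adding A: each delivery zone re-picks its cheapest; new service cost 518, saving 397.
Extra fixed cost: 99. Net change = 99 − 397 = -298.
(Totals: 983 → 685.)

Yes — net change −298 (cost falls by 298).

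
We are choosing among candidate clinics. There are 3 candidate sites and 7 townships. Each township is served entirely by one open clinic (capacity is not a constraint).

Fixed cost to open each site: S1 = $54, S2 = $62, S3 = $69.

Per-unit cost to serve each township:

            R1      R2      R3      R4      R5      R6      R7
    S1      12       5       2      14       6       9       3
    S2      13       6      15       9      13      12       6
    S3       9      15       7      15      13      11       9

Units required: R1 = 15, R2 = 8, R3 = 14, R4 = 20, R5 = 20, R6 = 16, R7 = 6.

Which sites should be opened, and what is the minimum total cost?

Open S1 and S2; minimum total cost 826.

For any fixed open set, each township goes to its cheapest open site; total = fixed + service.
{S1, S2}: R1→S1 12·15=180, R2→S1 5·8=40, R3→S1 2·14=28, R4→S2 9·20=180, R5→S1 6·20=120, R6→S1 9·16=144, R7→S1 3·6=18. Service 710; fixed 116; total 826.
{S1, S2, S3}: service 665 + fixed 185 = 850
{S1}: service 810 + fixed 54 = 864
No other subset beats 826.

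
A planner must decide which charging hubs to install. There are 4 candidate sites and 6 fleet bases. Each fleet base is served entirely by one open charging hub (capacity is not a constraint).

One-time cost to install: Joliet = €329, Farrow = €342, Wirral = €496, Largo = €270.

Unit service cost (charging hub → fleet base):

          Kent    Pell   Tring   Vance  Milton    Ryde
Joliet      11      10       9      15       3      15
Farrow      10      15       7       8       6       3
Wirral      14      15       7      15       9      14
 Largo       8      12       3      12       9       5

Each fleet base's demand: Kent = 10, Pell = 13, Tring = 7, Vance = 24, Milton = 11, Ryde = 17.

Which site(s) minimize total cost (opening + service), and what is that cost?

Open Farrow only; minimum total cost 995.

For any fixed open set, each fleet base goes to its cheapest open site; total = fixed + service.
{Farrow}: Kent→Farrow 10·10=100, Pell→Farrow 15·13=195, Tring→Farrow 7·7=49, Vance→Farrow 8·24=192, Milton→Farrow 6·11=66, Ryde→Farrow 3·17=51. Service 653; fixed 342; total 995.
{Largo}: Kent→Largo 8·10=80, Pell→Largo 12·13=156, Tring→Largo 3·7=21, Vance→Largo 12·24=288, Milton→Largo 9·11=99, Ryde→Largo 5·17=85. Service 729; fixed 270; total 999.
{Farrow, Largo}: service 566 + fixed 612 = 1178
{Joliet, Farrow, Wirral, Largo}: Kent→Largo 8·10=80, Pell→Joliet 10·13=130, Tring→Largo 3·7=21, Vance→Farrow 8·24=192, Milton→Joliet 3·11=33, Ryde→Farrow 3·17=51. Service 507; fixed 1437; total 1944.
No other subset beats 995.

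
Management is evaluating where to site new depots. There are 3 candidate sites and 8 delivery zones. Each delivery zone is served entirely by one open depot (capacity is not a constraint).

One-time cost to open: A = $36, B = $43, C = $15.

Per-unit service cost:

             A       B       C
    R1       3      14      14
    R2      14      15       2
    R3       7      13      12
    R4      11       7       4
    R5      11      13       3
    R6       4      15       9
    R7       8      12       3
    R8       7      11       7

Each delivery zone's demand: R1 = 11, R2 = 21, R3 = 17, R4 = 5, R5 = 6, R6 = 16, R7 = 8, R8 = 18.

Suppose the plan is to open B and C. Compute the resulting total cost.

Each delivery zone is assigned to its cheapest site among the open ones.
{B, C}: R1→B 14·11=154, R2→C 2·21=42, R3→C 12·17=204, R4→C 4·5=20, R5→C 3·6=18, R6→C 9·16=144, R7→C 3·8=24, R8→C 7·18=126. Service 732; fixed 58; total 790.

Total cost: 790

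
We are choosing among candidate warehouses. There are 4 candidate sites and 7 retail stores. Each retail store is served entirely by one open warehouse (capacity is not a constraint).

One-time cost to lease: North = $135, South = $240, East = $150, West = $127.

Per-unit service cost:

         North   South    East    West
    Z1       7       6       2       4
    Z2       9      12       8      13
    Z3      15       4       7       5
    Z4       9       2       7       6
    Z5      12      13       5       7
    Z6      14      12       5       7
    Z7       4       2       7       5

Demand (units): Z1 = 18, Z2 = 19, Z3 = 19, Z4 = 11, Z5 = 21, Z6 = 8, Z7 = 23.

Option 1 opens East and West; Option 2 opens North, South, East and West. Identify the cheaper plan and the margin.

Option 1: {East, West}: Z1→East 2·18=36, Z2→East 8·19=152, Z3→West 5·19=95, Z4→West 6·11=66, Z5→East 5·21=105, Z6→East 5·8=40, Z7→West 5·23=115. Service 609; fixed 277; total 886.
Option 2: {North, South, East, West}: Z1→East 2·18=36, Z2→East 8·19=152, Z3→South 4·19=76, Z4→South 2·11=22, Z5→East 5·21=105, Z6→East 5·8=40, Z7→South 2·23=46. Service 477; fixed 652; total 1129.
Difference: |886 − 1129| = 243.

Option 1 is cheaper by 243.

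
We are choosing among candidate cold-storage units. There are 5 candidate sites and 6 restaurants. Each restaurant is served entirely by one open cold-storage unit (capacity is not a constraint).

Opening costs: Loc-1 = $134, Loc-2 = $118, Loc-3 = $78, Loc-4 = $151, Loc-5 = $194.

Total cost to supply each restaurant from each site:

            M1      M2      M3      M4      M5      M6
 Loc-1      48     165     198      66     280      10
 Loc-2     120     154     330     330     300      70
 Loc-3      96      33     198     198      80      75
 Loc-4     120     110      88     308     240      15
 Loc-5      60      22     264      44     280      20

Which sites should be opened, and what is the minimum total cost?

Open Loc-1 and Loc-3; minimum total cost 647.

For any fixed open set, each restaurant goes to its cheapest open site; total = fixed + service.
{Loc-1, Loc-3}: M1→Loc-1 48, M2→Loc-3 33, M3→Loc-1 198, M4→Loc-1 66, M5→Loc-3 80, M6→Loc-1 10. Service 435; fixed 212; total 647.
{Loc-1, Loc-3, Loc-4}: M1→Loc-1 48, M2→Loc-3 33, M3→Loc-4 88, M4→Loc-1 66, M5→Loc-3 80, M6→Loc-1 10. Service 325; fixed 363; total 688.
{Loc-3, Loc-5}: M1→Loc-5 60, M2→Loc-5 22, M3→Loc-3 198, M4→Loc-5 44, M5→Loc-3 80, M6→Loc-5 20. Service 424; fixed 272; total 696.
{Loc-1, Loc-2, Loc-3, Loc-4, Loc-5}: service 292 + fixed 675 = 967
No other subset beats 647.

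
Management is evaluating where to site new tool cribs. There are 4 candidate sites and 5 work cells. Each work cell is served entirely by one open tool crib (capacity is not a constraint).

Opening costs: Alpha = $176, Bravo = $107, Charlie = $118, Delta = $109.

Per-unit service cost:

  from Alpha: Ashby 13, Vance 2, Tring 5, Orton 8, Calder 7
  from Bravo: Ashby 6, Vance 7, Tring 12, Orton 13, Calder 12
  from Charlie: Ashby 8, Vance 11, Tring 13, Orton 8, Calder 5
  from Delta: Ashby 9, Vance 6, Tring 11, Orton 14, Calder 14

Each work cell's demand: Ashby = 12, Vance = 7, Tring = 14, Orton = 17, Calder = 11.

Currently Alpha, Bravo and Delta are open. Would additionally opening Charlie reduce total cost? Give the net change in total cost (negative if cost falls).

No — net change +96 (cost rises by 96).

Current service cost with {Alpha, Bravo, Delta}: 369.
Adding Charlie: each work cell re-picks its cheapest; new service cost 347, saving 22.
Extra fixed cost: 118. Net change = 118 − 22 = 96.
(Totals: 761 → 857.)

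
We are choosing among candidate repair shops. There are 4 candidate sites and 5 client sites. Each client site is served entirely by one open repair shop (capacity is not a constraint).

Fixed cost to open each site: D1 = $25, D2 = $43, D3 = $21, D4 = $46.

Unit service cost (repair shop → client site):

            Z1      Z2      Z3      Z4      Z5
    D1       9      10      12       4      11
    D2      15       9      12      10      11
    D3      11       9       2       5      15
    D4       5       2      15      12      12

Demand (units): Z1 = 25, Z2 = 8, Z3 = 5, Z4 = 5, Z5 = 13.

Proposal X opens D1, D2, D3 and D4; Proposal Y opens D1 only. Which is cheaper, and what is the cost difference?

Proposal X: {D1, D2, D3, D4}: Z1→D4 5·25=125, Z2→D4 2·8=16, Z3→D3 2·5=10, Z4→D1 4·5=20, Z5→D1 11·13=143. Service 314; fixed 135; total 449.
Proposal Y: {D1}: Z1→D1 9·25=225, Z2→D1 10·8=80, Z3→D1 12·5=60, Z4→D1 4·5=20, Z5→D1 11·13=143. Service 528; fixed 25; total 553.
Difference: |449 − 553| = 104.

Proposal X is cheaper by 104.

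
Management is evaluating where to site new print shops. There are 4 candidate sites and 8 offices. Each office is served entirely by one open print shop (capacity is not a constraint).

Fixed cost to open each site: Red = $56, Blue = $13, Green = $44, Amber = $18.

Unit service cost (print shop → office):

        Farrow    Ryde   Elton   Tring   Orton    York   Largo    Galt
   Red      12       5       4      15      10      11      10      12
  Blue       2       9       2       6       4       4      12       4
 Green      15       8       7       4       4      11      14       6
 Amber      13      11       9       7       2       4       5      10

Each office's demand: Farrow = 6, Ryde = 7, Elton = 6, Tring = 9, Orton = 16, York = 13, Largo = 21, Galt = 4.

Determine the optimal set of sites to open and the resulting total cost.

For any fixed open set, each office goes to its cheapest open site; total = fixed + service.
{Blue, Amber}: Farrow→Blue 2·6=12, Ryde→Blue 9·7=63, Elton→Blue 2·6=12, Tring→Blue 6·9=54, Orton→Amber 2·16=32, York→Blue 4·13=52, Largo→Amber 5·21=105, Galt→Blue 4·4=16. Service 346; fixed 31; total 377.
{Blue, Green, Amber}: service 321 + fixed 75 = 396
{Red, Blue, Amber}: service 318 + fixed 87 = 405
{Red, Blue, Green, Amber}: service 300 + fixed 131 = 431
No other subset beats 377.

Open Blue and Amber; minimum total cost 377.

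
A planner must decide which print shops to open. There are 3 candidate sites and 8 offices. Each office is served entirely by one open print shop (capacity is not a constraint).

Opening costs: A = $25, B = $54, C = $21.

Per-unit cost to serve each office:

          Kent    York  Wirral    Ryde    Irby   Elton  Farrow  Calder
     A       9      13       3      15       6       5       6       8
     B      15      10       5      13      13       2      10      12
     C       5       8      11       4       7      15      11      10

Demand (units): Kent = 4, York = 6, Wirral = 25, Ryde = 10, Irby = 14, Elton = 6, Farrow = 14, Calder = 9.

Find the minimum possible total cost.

For any fixed open set, each office goes to its cheapest open site; total = fixed + service.
{A, C}: Kent→C 5·4=20, York→C 8·6=48, Wirral→A 3·25=75, Ryde→C 4·10=40, Irby→A 6·14=84, Elton→A 5·6=30, Farrow→A 6·14=84, Calder→A 8·9=72. Service 453; fixed 46; total 499.
{A, B, C}: Kent→C 5·4=20, York→C 8·6=48, Wirral→A 3·25=75, Ryde→C 4·10=40, Irby→A 6·14=84, Elton→B 2·6=12, Farrow→A 6·14=84, Calder→A 8·9=72. Service 435; fixed 100; total 535.
{A, B}: service 553 + fixed 79 = 632
{C}: service 815 + fixed 21 = 836
(All 7 nonempty subsets were checked; A and C is lowest.)

Minimum total cost: 499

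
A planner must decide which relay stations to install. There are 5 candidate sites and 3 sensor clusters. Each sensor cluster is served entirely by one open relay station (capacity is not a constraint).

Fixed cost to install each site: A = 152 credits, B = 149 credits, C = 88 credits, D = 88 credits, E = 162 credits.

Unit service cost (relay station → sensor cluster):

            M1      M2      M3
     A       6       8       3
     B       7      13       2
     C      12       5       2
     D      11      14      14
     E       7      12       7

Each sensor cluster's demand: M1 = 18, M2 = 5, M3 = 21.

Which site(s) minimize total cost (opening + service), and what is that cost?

Open A only; minimum total cost 363.

For any fixed open set, each sensor cluster goes to its cheapest open site; total = fixed + service.
{A}: M1→A 6·18=108, M2→A 8·5=40, M3→A 3·21=63. Service 211; fixed 152; total 363.
{C}: service 283 + fixed 88 = 371
{B}: M1→B 7·18=126, M2→B 13·5=65, M3→B 2·21=42. Service 233; fixed 149; total 382.
{A, B, C, D, E}: service 175 + fixed 639 = 814
No other subset beats 363.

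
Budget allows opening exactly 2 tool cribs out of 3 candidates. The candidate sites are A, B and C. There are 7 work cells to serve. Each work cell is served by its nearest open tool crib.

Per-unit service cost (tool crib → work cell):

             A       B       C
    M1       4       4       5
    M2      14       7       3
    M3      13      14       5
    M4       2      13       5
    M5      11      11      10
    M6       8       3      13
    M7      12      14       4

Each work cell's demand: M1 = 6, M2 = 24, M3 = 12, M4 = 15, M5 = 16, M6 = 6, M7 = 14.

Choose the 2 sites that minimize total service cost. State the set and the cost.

With exactly 2 open, each work cell uses its cheapest among the chosen.
{A, C}: M1→A 4·6=24, M2→C 3·24=72, M3→C 5·12=60, M4→A 2·15=30, M5→C 10·16=160, M6→A 8·6=48, M7→C 4·14=56. Service cost 450.
{B, C}: service cost 465
{A, B}: service cost 740
Among all 3 size-2 choices, {A, C} is lowest.

Choose A and C; total service cost 450.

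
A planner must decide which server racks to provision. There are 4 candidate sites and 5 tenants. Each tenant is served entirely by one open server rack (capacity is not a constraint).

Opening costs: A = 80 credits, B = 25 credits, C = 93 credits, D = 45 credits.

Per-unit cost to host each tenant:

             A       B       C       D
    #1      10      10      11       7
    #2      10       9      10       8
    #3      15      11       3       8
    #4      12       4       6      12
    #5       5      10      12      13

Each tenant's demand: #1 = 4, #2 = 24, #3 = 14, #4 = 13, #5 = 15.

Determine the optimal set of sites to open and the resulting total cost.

For any fixed open set, each tenant goes to its cheapest open site; total = fixed + service.
{B, D}: #1→D 7·4=28, #2→D 8·24=192, #3→D 8·14=112, #4→B 4·13=52, #5→B 10·15=150. Service 534; fixed 70; total 604.
{A, B, D}: service 459 + fixed 150 = 609
{B, C}: service 500 + fixed 118 = 618
{A, B, C, D}: #1→D 7·4=28, #2→D 8·24=192, #3→C 3·14=42, #4→B 4·13=52, #5→A 5·15=75. Service 389; fixed 243; total 632.
No other subset beats 604.

Open B and D; minimum total cost 604.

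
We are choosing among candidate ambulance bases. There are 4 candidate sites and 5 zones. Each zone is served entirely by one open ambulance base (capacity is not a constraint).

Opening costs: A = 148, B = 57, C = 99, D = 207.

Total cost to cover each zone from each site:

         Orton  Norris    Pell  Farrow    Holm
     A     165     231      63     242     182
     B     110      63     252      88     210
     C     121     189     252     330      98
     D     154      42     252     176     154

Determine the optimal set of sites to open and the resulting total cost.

Open A and B; minimum total cost 711.

For any fixed open set, each zone goes to its cheapest open site; total = fixed + service.
{A, B}: Orton→B 110, Norris→B 63, Pell→A 63, Farrow→B 88, Holm→A 182. Service 506; fixed 205; total 711.
{A, B, C}: service 422 + fixed 304 = 726
{B, C}: Orton→B 110, Norris→B 63, Pell→B 252, Farrow→B 88, Holm→C 98. Service 611; fixed 156; total 767.
{A, B, C, D}: service 401 + fixed 511 = 912
No other subset beats 711.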